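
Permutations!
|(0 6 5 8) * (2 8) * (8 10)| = 6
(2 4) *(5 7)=[0, 1, 4, 3, 2, 7, 6, 5]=(2 4)(5 7)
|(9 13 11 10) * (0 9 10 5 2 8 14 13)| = |(0 9)(2 8 14 13 11 5)| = 6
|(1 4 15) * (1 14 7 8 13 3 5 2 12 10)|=12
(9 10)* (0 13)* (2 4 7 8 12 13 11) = (0 11 2 4 7 8 12 13)(9 10) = [11, 1, 4, 3, 7, 5, 6, 8, 12, 10, 9, 2, 13, 0]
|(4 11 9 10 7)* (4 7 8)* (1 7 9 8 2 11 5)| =9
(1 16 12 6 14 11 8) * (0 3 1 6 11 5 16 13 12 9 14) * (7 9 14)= (0 3 1 13 12 11 8 6)(5 16 14)(7 9)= [3, 13, 2, 1, 4, 16, 0, 9, 6, 7, 10, 8, 11, 12, 5, 15, 14]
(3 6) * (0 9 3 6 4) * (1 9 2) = (0 2 1 9 3 4) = [2, 9, 1, 4, 0, 5, 6, 7, 8, 3]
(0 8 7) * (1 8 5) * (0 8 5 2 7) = (0 2 7 8)(1 5) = [2, 5, 7, 3, 4, 1, 6, 8, 0]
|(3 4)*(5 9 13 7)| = |(3 4)(5 9 13 7)| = 4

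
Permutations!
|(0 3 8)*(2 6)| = |(0 3 8)(2 6)| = 6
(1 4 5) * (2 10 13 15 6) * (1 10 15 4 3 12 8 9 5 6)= (1 3 12 8 9 5 10 13 4 6 2 15)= [0, 3, 15, 12, 6, 10, 2, 7, 9, 5, 13, 11, 8, 4, 14, 1]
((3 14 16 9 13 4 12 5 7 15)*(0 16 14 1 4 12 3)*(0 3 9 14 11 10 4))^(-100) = (0 3 7 12 9 10 14)(1 15 5 13 4 11 16)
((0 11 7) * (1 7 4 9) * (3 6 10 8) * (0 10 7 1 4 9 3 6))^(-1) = ((0 11 9 4 3)(6 7 10 8))^(-1) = (0 3 4 9 11)(6 8 10 7)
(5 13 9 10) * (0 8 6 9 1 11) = [8, 11, 2, 3, 4, 13, 9, 7, 6, 10, 5, 0, 12, 1] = (0 8 6 9 10 5 13 1 11)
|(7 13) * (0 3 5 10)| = |(0 3 5 10)(7 13)| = 4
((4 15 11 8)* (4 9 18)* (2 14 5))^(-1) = (2 5 14)(4 18 9 8 11 15)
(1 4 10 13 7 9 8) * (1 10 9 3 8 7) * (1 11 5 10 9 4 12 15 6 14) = (1 12 15 6 14)(3 8 9 7)(5 10 13 11) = [0, 12, 2, 8, 4, 10, 14, 3, 9, 7, 13, 5, 15, 11, 1, 6]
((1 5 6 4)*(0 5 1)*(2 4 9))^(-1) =((0 5 6 9 2 4))^(-1) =(0 4 2 9 6 5)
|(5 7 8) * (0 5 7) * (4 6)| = |(0 5)(4 6)(7 8)| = 2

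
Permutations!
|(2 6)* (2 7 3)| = |(2 6 7 3)| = 4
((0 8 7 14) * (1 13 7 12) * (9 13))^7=(0 14 7 13 9 1 12 8)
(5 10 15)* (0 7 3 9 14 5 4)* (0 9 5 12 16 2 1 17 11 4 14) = (0 7 3 5 10 15 14 12 16 2 1 17 11 4 9) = [7, 17, 1, 5, 9, 10, 6, 3, 8, 0, 15, 4, 16, 13, 12, 14, 2, 11]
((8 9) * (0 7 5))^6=(9)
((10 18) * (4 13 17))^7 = ((4 13 17)(10 18))^7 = (4 13 17)(10 18)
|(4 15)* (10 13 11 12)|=|(4 15)(10 13 11 12)|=4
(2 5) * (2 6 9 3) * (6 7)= (2 5 7 6 9 3)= [0, 1, 5, 2, 4, 7, 9, 6, 8, 3]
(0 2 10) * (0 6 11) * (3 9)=(0 2 10 6 11)(3 9)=[2, 1, 10, 9, 4, 5, 11, 7, 8, 3, 6, 0]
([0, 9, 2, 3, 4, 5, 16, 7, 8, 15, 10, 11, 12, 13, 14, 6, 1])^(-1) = (1 16 6 15 9)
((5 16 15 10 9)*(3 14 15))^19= ((3 14 15 10 9 5 16))^19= (3 5 10 14 16 9 15)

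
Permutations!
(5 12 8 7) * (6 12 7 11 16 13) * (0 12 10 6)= (0 12 8 11 16 13)(5 7)(6 10)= [12, 1, 2, 3, 4, 7, 10, 5, 11, 9, 6, 16, 8, 0, 14, 15, 13]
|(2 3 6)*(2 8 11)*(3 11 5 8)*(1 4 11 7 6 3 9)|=|(1 4 11 2 7 6 9)(5 8)|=14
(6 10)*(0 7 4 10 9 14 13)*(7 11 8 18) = [11, 1, 2, 3, 10, 5, 9, 4, 18, 14, 6, 8, 12, 0, 13, 15, 16, 17, 7] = (0 11 8 18 7 4 10 6 9 14 13)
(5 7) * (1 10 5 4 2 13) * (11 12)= (1 10 5 7 4 2 13)(11 12)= [0, 10, 13, 3, 2, 7, 6, 4, 8, 9, 5, 12, 11, 1]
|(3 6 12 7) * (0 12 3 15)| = 4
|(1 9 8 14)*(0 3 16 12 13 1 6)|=10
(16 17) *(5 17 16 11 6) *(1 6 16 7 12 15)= (1 6 5 17 11 16 7 12 15)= [0, 6, 2, 3, 4, 17, 5, 12, 8, 9, 10, 16, 15, 13, 14, 1, 7, 11]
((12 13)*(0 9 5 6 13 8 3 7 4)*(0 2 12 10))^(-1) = ((0 9 5 6 13 10)(2 12 8 3 7 4))^(-1) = (0 10 13 6 5 9)(2 4 7 3 8 12)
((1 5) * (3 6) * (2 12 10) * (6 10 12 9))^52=(12)(2 6 10 9 3)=((12)(1 5)(2 9 6 3 10))^52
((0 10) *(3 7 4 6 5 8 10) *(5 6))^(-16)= (0 8 4 3 10 5 7)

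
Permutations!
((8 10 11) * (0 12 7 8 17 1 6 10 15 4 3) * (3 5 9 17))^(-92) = (0 5 11 15 6 7 17)(1 12 9 3 4 10 8)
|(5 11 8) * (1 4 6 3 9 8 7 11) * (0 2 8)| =|(0 2 8 5 1 4 6 3 9)(7 11)| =18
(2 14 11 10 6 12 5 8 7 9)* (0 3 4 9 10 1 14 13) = (0 3 4 9 2 13)(1 14 11)(5 8 7 10 6 12) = [3, 14, 13, 4, 9, 8, 12, 10, 7, 2, 6, 1, 5, 0, 11]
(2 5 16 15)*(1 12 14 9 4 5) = (1 12 14 9 4 5 16 15 2) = [0, 12, 1, 3, 5, 16, 6, 7, 8, 4, 10, 11, 14, 13, 9, 2, 15]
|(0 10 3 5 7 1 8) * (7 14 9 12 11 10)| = |(0 7 1 8)(3 5 14 9 12 11 10)| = 28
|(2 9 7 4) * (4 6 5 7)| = |(2 9 4)(5 7 6)| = 3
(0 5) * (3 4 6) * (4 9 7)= (0 5)(3 9 7 4 6)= [5, 1, 2, 9, 6, 0, 3, 4, 8, 7]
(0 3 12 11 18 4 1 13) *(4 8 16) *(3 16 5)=(0 16 4 1 13)(3 12 11 18 8 5)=[16, 13, 2, 12, 1, 3, 6, 7, 5, 9, 10, 18, 11, 0, 14, 15, 4, 17, 8]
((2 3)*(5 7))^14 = ((2 3)(5 7))^14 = (7)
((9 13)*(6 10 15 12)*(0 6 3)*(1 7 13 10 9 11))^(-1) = (0 3 12 15 10 9 6)(1 11 13 7) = ((0 6 9 10 15 12 3)(1 7 13 11))^(-1)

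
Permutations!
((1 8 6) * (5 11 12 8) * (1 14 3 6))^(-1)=((1 5 11 12 8)(3 6 14))^(-1)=(1 8 12 11 5)(3 14 6)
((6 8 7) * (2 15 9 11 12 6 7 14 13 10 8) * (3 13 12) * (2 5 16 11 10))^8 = ((2 15 9 10 8 14 12 6 5 16 11 3 13))^8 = (2 5 10 3 12 15 16 8 13 6 9 11 14)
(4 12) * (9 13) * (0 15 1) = (0 15 1)(4 12)(9 13) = [15, 0, 2, 3, 12, 5, 6, 7, 8, 13, 10, 11, 4, 9, 14, 1]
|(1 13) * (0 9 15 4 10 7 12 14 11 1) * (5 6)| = |(0 9 15 4 10 7 12 14 11 1 13)(5 6)| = 22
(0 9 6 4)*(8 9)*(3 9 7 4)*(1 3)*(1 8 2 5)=(0 2 5 1 3 9 6 8 7 4)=[2, 3, 5, 9, 0, 1, 8, 4, 7, 6]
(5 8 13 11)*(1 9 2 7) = [0, 9, 7, 3, 4, 8, 6, 1, 13, 2, 10, 5, 12, 11] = (1 9 2 7)(5 8 13 11)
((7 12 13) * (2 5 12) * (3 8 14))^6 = ((2 5 12 13 7)(3 8 14))^6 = (14)(2 5 12 13 7)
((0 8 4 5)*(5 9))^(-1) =(0 5 9 4 8)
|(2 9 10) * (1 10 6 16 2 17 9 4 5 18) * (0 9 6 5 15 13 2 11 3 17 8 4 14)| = |(0 9 5 18 1 10 8 4 15 13 2 14)(3 17 6 16 11)| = 60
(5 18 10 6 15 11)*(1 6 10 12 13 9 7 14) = [0, 6, 2, 3, 4, 18, 15, 14, 8, 7, 10, 5, 13, 9, 1, 11, 16, 17, 12] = (1 6 15 11 5 18 12 13 9 7 14)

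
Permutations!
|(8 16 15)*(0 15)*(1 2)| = 4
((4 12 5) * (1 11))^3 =(12)(1 11)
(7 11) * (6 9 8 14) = (6 9 8 14)(7 11) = [0, 1, 2, 3, 4, 5, 9, 11, 14, 8, 10, 7, 12, 13, 6]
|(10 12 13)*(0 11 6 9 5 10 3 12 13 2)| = 10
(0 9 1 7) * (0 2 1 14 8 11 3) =(0 9 14 8 11 3)(1 7 2) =[9, 7, 1, 0, 4, 5, 6, 2, 11, 14, 10, 3, 12, 13, 8]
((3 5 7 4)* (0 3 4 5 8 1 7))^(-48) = (8)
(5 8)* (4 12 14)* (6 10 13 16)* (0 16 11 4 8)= (0 16 6 10 13 11 4 12 14 8 5)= [16, 1, 2, 3, 12, 0, 10, 7, 5, 9, 13, 4, 14, 11, 8, 15, 6]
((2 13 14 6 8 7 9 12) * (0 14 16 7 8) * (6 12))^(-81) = (16)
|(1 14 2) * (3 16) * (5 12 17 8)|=12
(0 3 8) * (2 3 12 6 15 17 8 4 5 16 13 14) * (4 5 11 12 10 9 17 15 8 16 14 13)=(0 10 9 17 16 4 11 12 6 8)(2 3 5 14)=[10, 1, 3, 5, 11, 14, 8, 7, 0, 17, 9, 12, 6, 13, 2, 15, 4, 16]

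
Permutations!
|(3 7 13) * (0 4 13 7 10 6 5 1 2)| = |(0 4 13 3 10 6 5 1 2)| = 9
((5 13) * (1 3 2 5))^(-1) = ((1 3 2 5 13))^(-1) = (1 13 5 2 3)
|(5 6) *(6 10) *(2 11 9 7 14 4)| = 6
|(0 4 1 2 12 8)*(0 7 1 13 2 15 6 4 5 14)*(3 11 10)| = |(0 5 14)(1 15 6 4 13 2 12 8 7)(3 11 10)| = 9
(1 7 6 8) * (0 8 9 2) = (0 8 1 7 6 9 2) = [8, 7, 0, 3, 4, 5, 9, 6, 1, 2]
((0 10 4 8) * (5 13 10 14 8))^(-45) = (14)(4 10 13 5) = ((0 14 8)(4 5 13 10))^(-45)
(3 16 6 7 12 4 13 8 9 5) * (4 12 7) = [0, 1, 2, 16, 13, 3, 4, 7, 9, 5, 10, 11, 12, 8, 14, 15, 6] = (3 16 6 4 13 8 9 5)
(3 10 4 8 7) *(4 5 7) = (3 10 5 7)(4 8) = [0, 1, 2, 10, 8, 7, 6, 3, 4, 9, 5]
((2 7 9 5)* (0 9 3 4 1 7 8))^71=(0 9 5 2 8)(1 4 3 7)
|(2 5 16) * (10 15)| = |(2 5 16)(10 15)| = 6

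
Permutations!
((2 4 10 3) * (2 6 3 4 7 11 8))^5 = ((2 7 11 8)(3 6)(4 10))^5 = (2 7 11 8)(3 6)(4 10)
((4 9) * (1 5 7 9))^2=(1 7 4 5 9)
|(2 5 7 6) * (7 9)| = 5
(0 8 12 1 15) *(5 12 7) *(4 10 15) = [8, 4, 2, 3, 10, 12, 6, 5, 7, 9, 15, 11, 1, 13, 14, 0] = (0 8 7 5 12 1 4 10 15)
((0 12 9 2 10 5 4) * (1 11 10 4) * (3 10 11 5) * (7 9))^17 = ((0 12 7 9 2 4)(1 5)(3 10))^17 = (0 4 2 9 7 12)(1 5)(3 10)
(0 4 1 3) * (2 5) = [4, 3, 5, 0, 1, 2] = (0 4 1 3)(2 5)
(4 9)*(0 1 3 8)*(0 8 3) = [1, 0, 2, 3, 9, 5, 6, 7, 8, 4] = (0 1)(4 9)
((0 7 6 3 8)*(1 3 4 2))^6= (0 3 2 6)(1 4 7 8)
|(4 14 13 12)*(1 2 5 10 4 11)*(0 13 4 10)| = 14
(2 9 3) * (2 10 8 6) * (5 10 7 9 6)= (2 6)(3 7 9)(5 10 8)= [0, 1, 6, 7, 4, 10, 2, 9, 5, 3, 8]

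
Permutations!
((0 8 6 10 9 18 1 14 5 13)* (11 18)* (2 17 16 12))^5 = (0 11 13 9 5 10 14 6 1 8 18)(2 17 16 12)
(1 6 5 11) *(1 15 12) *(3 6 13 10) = (1 13 10 3 6 5 11 15 12) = [0, 13, 2, 6, 4, 11, 5, 7, 8, 9, 3, 15, 1, 10, 14, 12]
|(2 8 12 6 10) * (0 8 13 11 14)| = |(0 8 12 6 10 2 13 11 14)| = 9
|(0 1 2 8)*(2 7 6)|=|(0 1 7 6 2 8)|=6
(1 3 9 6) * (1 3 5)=(1 5)(3 9 6)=[0, 5, 2, 9, 4, 1, 3, 7, 8, 6]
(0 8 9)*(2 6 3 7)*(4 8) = (0 4 8 9)(2 6 3 7) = [4, 1, 6, 7, 8, 5, 3, 2, 9, 0]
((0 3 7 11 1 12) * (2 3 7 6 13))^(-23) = ((0 7 11 1 12)(2 3 6 13))^(-23) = (0 11 12 7 1)(2 3 6 13)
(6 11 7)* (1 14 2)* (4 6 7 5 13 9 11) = (1 14 2)(4 6)(5 13 9 11) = [0, 14, 1, 3, 6, 13, 4, 7, 8, 11, 10, 5, 12, 9, 2]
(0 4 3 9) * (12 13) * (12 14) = [4, 1, 2, 9, 3, 5, 6, 7, 8, 0, 10, 11, 13, 14, 12] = (0 4 3 9)(12 13 14)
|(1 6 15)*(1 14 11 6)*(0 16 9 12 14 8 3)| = 10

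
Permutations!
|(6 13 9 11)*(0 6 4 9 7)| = 12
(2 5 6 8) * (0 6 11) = [6, 1, 5, 3, 4, 11, 8, 7, 2, 9, 10, 0] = (0 6 8 2 5 11)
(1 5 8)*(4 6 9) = (1 5 8)(4 6 9) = [0, 5, 2, 3, 6, 8, 9, 7, 1, 4]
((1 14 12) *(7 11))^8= (1 12 14)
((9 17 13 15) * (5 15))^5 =(17)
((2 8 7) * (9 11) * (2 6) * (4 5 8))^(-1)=(2 6 7 8 5 4)(9 11)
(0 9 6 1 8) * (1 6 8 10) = [9, 10, 2, 3, 4, 5, 6, 7, 0, 8, 1] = (0 9 8)(1 10)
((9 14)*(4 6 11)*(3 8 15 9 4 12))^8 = (3 12 11 6 4 14 9 15 8)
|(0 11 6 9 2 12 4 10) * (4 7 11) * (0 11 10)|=|(0 4)(2 12 7 10 11 6 9)|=14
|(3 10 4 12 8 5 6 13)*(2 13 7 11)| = |(2 13 3 10 4 12 8 5 6 7 11)| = 11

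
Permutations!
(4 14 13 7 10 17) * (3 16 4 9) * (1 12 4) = [0, 12, 2, 16, 14, 5, 6, 10, 8, 3, 17, 11, 4, 7, 13, 15, 1, 9] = (1 12 4 14 13 7 10 17 9 3 16)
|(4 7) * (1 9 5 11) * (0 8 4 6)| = |(0 8 4 7 6)(1 9 5 11)| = 20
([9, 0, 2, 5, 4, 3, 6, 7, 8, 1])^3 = [0, 1, 2, 5, 4, 3, 6, 7, 8, 9]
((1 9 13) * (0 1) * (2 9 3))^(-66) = ((0 1 3 2 9 13))^(-66) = (13)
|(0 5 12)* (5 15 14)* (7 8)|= 10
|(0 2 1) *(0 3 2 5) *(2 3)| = 2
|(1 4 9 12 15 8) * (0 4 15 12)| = |(0 4 9)(1 15 8)| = 3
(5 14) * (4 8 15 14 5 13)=(4 8 15 14 13)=[0, 1, 2, 3, 8, 5, 6, 7, 15, 9, 10, 11, 12, 4, 13, 14]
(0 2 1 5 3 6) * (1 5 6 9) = (0 2 5 3 9 1 6) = [2, 6, 5, 9, 4, 3, 0, 7, 8, 1]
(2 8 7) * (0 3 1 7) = (0 3 1 7 2 8) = [3, 7, 8, 1, 4, 5, 6, 2, 0]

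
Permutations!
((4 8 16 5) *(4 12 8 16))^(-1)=(4 8 12 5 16)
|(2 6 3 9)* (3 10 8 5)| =7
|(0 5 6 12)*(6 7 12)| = |(0 5 7 12)| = 4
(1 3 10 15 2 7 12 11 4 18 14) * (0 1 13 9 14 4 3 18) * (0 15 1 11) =(0 11 3 10 1 18 4 15 2 7 12)(9 14 13) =[11, 18, 7, 10, 15, 5, 6, 12, 8, 14, 1, 3, 0, 9, 13, 2, 16, 17, 4]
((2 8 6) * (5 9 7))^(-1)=(2 6 8)(5 7 9)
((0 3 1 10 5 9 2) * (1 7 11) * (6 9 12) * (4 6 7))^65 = (0 2 9 6 4 3)(1 11 7 12 5 10)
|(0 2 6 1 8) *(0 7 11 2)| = 6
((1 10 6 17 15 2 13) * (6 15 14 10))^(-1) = ((1 6 17 14 10 15 2 13))^(-1) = (1 13 2 15 10 14 17 6)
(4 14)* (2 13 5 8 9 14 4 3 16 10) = (2 13 5 8 9 14 3 16 10) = [0, 1, 13, 16, 4, 8, 6, 7, 9, 14, 2, 11, 12, 5, 3, 15, 10]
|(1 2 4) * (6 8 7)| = 3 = |(1 2 4)(6 8 7)|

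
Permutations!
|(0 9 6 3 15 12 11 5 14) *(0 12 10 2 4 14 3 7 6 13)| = 18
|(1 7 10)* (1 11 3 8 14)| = 7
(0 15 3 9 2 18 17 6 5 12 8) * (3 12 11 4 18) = (0 15 12 8)(2 3 9)(4 18 17 6 5 11) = [15, 1, 3, 9, 18, 11, 5, 7, 0, 2, 10, 4, 8, 13, 14, 12, 16, 6, 17]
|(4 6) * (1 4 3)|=|(1 4 6 3)|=4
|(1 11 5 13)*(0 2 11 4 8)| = 8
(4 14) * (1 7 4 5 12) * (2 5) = [0, 7, 5, 3, 14, 12, 6, 4, 8, 9, 10, 11, 1, 13, 2] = (1 7 4 14 2 5 12)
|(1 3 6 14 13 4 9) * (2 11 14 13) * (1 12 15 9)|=15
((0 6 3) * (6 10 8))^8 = (0 6 10 3 8)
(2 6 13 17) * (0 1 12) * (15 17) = [1, 12, 6, 3, 4, 5, 13, 7, 8, 9, 10, 11, 0, 15, 14, 17, 16, 2] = (0 1 12)(2 6 13 15 17)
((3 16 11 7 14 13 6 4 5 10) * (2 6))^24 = ((2 6 4 5 10 3 16 11 7 14 13))^24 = (2 4 10 16 7 13 6 5 3 11 14)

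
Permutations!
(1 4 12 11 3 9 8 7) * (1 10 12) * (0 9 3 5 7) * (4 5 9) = (0 4 1 5 7 10 12 11 9 8) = [4, 5, 2, 3, 1, 7, 6, 10, 0, 8, 12, 9, 11]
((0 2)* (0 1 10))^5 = (0 2 1 10)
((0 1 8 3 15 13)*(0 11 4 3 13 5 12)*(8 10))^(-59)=(0 3 8 12 4 10 5 11 1 15 13)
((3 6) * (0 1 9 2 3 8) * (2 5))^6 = ((0 1 9 5 2 3 6 8))^6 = (0 6 2 9)(1 8 3 5)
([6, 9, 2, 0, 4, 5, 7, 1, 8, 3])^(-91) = [3, 7, 2, 9, 4, 5, 0, 6, 8, 1]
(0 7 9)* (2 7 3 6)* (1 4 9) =(0 3 6 2 7 1 4 9) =[3, 4, 7, 6, 9, 5, 2, 1, 8, 0]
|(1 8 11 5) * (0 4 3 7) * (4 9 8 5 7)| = |(0 9 8 11 7)(1 5)(3 4)| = 10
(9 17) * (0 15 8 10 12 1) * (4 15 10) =(0 10 12 1)(4 15 8)(9 17) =[10, 0, 2, 3, 15, 5, 6, 7, 4, 17, 12, 11, 1, 13, 14, 8, 16, 9]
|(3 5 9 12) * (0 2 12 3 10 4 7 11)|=|(0 2 12 10 4 7 11)(3 5 9)|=21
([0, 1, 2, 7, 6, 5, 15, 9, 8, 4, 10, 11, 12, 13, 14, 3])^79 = [0, 1, 2, 7, 6, 5, 15, 9, 8, 4, 10, 11, 12, 13, 14, 3]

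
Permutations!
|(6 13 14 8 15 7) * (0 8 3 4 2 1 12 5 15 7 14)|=|(0 8 7 6 13)(1 12 5 15 14 3 4 2)|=40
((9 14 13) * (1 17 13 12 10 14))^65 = (1 17 13 9)(10 12 14)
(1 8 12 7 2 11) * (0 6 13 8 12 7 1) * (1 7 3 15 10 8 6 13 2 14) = (0 13 6 2 11)(1 12 7 14)(3 15 10 8) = [13, 12, 11, 15, 4, 5, 2, 14, 3, 9, 8, 0, 7, 6, 1, 10]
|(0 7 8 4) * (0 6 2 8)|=|(0 7)(2 8 4 6)|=4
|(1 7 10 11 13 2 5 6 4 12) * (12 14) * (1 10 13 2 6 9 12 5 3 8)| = |(1 7 13 6 4 14 5 9 12 10 11 2 3 8)| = 14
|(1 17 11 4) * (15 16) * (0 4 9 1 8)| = 12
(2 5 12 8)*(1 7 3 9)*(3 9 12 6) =[0, 7, 5, 12, 4, 6, 3, 9, 2, 1, 10, 11, 8] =(1 7 9)(2 5 6 3 12 8)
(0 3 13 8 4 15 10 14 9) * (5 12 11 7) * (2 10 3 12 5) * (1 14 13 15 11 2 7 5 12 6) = (0 6 1 14 9)(2 10 13 8 4 11 5 12)(3 15) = [6, 14, 10, 15, 11, 12, 1, 7, 4, 0, 13, 5, 2, 8, 9, 3]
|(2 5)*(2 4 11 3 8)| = 6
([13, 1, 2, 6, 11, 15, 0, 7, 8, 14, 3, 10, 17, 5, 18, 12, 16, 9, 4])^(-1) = [6, 1, 2, 10, 18, 13, 3, 7, 8, 17, 11, 4, 15, 0, 9, 5, 16, 12, 14]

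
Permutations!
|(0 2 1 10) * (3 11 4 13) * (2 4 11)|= 7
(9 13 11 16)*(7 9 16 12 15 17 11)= [0, 1, 2, 3, 4, 5, 6, 9, 8, 13, 10, 12, 15, 7, 14, 17, 16, 11]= (7 9 13)(11 12 15 17)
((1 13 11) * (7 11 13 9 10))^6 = (13)(1 9 10 7 11) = ((13)(1 9 10 7 11))^6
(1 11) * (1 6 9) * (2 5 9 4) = [0, 11, 5, 3, 2, 9, 4, 7, 8, 1, 10, 6] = (1 11 6 4 2 5 9)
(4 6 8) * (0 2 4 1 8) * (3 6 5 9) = (0 2 4 5 9 3 6)(1 8) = [2, 8, 4, 6, 5, 9, 0, 7, 1, 3]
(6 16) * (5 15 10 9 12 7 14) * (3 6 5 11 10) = [0, 1, 2, 6, 4, 15, 16, 14, 8, 12, 9, 10, 7, 13, 11, 3, 5] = (3 6 16 5 15)(7 14 11 10 9 12)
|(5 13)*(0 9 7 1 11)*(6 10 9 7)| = |(0 7 1 11)(5 13)(6 10 9)| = 12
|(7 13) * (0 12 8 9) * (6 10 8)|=6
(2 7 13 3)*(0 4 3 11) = [4, 1, 7, 2, 3, 5, 6, 13, 8, 9, 10, 0, 12, 11] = (0 4 3 2 7 13 11)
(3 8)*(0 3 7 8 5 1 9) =[3, 9, 2, 5, 4, 1, 6, 8, 7, 0] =(0 3 5 1 9)(7 8)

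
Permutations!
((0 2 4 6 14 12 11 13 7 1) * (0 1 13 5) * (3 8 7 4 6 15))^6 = (15)(0 5 11 12 14 6 2)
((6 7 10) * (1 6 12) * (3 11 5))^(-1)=(1 12 10 7 6)(3 5 11)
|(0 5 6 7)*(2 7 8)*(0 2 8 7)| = |(8)(0 5 6 7 2)| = 5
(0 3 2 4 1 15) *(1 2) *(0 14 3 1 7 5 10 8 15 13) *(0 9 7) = (0 1 13 9 7 5 10 8 15 14 3)(2 4) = [1, 13, 4, 0, 2, 10, 6, 5, 15, 7, 8, 11, 12, 9, 3, 14]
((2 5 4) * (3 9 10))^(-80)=(2 5 4)(3 9 10)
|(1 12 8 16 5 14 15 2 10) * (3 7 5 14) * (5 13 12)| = 12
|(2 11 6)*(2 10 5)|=5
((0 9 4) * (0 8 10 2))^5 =(0 2 10 8 4 9)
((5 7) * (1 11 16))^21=((1 11 16)(5 7))^21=(16)(5 7)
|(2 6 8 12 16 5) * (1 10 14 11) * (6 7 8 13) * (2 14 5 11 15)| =22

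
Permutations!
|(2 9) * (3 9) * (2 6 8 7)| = 6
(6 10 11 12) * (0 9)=(0 9)(6 10 11 12)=[9, 1, 2, 3, 4, 5, 10, 7, 8, 0, 11, 12, 6]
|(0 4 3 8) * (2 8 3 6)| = |(0 4 6 2 8)| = 5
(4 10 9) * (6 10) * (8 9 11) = (4 6 10 11 8 9) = [0, 1, 2, 3, 6, 5, 10, 7, 9, 4, 11, 8]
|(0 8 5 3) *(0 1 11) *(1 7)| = 7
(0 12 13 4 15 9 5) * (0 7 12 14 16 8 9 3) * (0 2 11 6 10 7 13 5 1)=(0 14 16 8 9 1)(2 11 6 10 7 12 5 13 4 15 3)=[14, 0, 11, 2, 15, 13, 10, 12, 9, 1, 7, 6, 5, 4, 16, 3, 8]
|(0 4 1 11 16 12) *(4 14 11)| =10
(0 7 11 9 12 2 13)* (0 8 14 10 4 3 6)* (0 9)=(0 7 11)(2 13 8 14 10 4 3 6 9 12)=[7, 1, 13, 6, 3, 5, 9, 11, 14, 12, 4, 0, 2, 8, 10]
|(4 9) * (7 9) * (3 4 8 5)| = 6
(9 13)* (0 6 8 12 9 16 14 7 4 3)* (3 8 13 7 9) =(0 6 13 16 14 9 7 4 8 12 3) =[6, 1, 2, 0, 8, 5, 13, 4, 12, 7, 10, 11, 3, 16, 9, 15, 14]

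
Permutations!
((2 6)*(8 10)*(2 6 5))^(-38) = (10)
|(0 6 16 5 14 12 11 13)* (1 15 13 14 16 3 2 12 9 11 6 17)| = |(0 17 1 15 13)(2 12 6 3)(5 16)(9 11 14)| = 60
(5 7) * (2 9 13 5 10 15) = (2 9 13 5 7 10 15) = [0, 1, 9, 3, 4, 7, 6, 10, 8, 13, 15, 11, 12, 5, 14, 2]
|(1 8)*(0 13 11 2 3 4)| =6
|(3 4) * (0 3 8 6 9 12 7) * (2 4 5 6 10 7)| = |(0 3 5 6 9 12 2 4 8 10 7)| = 11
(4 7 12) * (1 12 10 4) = (1 12)(4 7 10) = [0, 12, 2, 3, 7, 5, 6, 10, 8, 9, 4, 11, 1]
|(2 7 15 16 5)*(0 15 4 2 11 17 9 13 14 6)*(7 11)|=|(0 15 16 5 7 4 2 11 17 9 13 14 6)|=13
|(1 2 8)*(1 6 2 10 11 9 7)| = |(1 10 11 9 7)(2 8 6)| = 15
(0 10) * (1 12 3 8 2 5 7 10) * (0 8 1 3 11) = (0 3 1 12 11)(2 5 7 10 8) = [3, 12, 5, 1, 4, 7, 6, 10, 2, 9, 8, 0, 11]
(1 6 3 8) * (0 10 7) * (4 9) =[10, 6, 2, 8, 9, 5, 3, 0, 1, 4, 7] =(0 10 7)(1 6 3 8)(4 9)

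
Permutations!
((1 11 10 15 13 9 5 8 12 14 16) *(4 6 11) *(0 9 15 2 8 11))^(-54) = ((0 9 5 11 10 2 8 12 14 16 1 4 6)(13 15))^(-54) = (0 4 16 12 2 11 9 6 1 14 8 10 5)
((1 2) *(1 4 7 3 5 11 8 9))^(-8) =((1 2 4 7 3 5 11 8 9))^(-8) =(1 2 4 7 3 5 11 8 9)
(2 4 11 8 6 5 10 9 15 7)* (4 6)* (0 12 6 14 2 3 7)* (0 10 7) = (0 12 6 5 7 3)(2 14)(4 11 8)(9 15 10) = [12, 1, 14, 0, 11, 7, 5, 3, 4, 15, 9, 8, 6, 13, 2, 10]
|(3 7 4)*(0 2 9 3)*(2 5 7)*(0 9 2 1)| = |(0 5 7 4 9 3 1)| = 7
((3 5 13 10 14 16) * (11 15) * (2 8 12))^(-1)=(2 12 8)(3 16 14 10 13 5)(11 15)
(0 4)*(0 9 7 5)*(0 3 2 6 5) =(0 4 9 7)(2 6 5 3) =[4, 1, 6, 2, 9, 3, 5, 0, 8, 7]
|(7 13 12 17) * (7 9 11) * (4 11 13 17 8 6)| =9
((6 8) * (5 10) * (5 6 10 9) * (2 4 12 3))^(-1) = ((2 4 12 3)(5 9)(6 8 10))^(-1) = (2 3 12 4)(5 9)(6 10 8)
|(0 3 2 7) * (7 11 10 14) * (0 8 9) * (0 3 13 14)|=|(0 13 14 7 8 9 3 2 11 10)|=10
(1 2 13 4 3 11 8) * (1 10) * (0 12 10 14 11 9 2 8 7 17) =(0 12 10 1 8 14 11 7 17)(2 13 4 3 9) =[12, 8, 13, 9, 3, 5, 6, 17, 14, 2, 1, 7, 10, 4, 11, 15, 16, 0]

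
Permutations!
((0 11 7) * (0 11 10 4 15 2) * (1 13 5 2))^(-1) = ((0 10 4 15 1 13 5 2)(7 11))^(-1) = (0 2 5 13 1 15 4 10)(7 11)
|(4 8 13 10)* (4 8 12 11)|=|(4 12 11)(8 13 10)|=3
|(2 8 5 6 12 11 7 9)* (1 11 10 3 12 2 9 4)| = 12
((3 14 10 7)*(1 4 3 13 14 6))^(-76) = ((1 4 3 6)(7 13 14 10))^(-76) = (14)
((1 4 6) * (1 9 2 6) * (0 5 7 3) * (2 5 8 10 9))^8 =((0 8 10 9 5 7 3)(1 4)(2 6))^8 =(0 8 10 9 5 7 3)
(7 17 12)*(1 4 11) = (1 4 11)(7 17 12) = [0, 4, 2, 3, 11, 5, 6, 17, 8, 9, 10, 1, 7, 13, 14, 15, 16, 12]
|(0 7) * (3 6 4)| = 6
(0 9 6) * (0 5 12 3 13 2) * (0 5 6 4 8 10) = (0 9 4 8 10)(2 5 12 3 13) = [9, 1, 5, 13, 8, 12, 6, 7, 10, 4, 0, 11, 3, 2]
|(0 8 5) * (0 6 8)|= |(5 6 8)|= 3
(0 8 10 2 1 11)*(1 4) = (0 8 10 2 4 1 11) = [8, 11, 4, 3, 1, 5, 6, 7, 10, 9, 2, 0]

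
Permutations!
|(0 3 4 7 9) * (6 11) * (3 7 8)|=|(0 7 9)(3 4 8)(6 11)|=6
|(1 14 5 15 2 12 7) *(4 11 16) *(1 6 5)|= 6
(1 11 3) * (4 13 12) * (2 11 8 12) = (1 8 12 4 13 2 11 3) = [0, 8, 11, 1, 13, 5, 6, 7, 12, 9, 10, 3, 4, 2]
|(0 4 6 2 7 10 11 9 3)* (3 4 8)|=21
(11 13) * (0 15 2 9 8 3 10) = (0 15 2 9 8 3 10)(11 13) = [15, 1, 9, 10, 4, 5, 6, 7, 3, 8, 0, 13, 12, 11, 14, 2]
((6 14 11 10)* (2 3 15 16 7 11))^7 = (2 6 11 16 3 14 10 7 15)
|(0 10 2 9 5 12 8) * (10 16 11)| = 9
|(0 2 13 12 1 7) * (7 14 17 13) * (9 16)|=|(0 2 7)(1 14 17 13 12)(9 16)|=30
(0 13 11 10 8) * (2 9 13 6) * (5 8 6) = (0 5 8)(2 9 13 11 10 6) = [5, 1, 9, 3, 4, 8, 2, 7, 0, 13, 6, 10, 12, 11]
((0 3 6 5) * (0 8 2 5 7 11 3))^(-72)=((2 5 8)(3 6 7 11))^(-72)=(11)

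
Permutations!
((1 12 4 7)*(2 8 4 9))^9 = ((1 12 9 2 8 4 7))^9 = (1 9 8 7 12 2 4)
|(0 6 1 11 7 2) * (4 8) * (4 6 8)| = 7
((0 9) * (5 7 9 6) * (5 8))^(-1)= (0 9 7 5 8 6)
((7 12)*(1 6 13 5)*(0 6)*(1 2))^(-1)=(0 1 2 5 13 6)(7 12)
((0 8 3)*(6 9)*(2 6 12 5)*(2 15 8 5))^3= ((0 5 15 8 3)(2 6 9 12))^3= (0 8 5 3 15)(2 12 9 6)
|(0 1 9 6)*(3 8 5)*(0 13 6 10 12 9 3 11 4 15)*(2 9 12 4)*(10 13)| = 13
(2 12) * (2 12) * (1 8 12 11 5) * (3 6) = (1 8 12 11 5)(3 6) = [0, 8, 2, 6, 4, 1, 3, 7, 12, 9, 10, 5, 11]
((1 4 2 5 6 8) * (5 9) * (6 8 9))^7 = ((1 4 2 6 9 5 8))^7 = (9)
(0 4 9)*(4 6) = [6, 1, 2, 3, 9, 5, 4, 7, 8, 0] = (0 6 4 9)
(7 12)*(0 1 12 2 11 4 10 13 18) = (0 1 12 7 2 11 4 10 13 18) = [1, 12, 11, 3, 10, 5, 6, 2, 8, 9, 13, 4, 7, 18, 14, 15, 16, 17, 0]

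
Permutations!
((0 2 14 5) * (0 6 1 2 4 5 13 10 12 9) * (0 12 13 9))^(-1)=((0 4 5 6 1 2 14 9 12)(10 13))^(-1)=(0 12 9 14 2 1 6 5 4)(10 13)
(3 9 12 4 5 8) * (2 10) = (2 10)(3 9 12 4 5 8) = [0, 1, 10, 9, 5, 8, 6, 7, 3, 12, 2, 11, 4]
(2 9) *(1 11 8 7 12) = (1 11 8 7 12)(2 9) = [0, 11, 9, 3, 4, 5, 6, 12, 7, 2, 10, 8, 1]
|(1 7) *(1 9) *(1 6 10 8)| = 6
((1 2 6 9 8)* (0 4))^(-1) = (0 4)(1 8 9 6 2)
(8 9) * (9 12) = (8 12 9) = [0, 1, 2, 3, 4, 5, 6, 7, 12, 8, 10, 11, 9]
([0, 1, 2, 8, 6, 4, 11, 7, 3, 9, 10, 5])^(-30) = (4 11)(5 6)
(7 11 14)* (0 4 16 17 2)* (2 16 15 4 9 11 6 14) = [9, 1, 0, 3, 15, 5, 14, 6, 8, 11, 10, 2, 12, 13, 7, 4, 17, 16] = (0 9 11 2)(4 15)(6 14 7)(16 17)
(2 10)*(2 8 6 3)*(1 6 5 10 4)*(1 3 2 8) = (1 6 2 4 3 8 5 10) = [0, 6, 4, 8, 3, 10, 2, 7, 5, 9, 1]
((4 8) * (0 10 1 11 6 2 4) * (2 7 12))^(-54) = ((0 10 1 11 6 7 12 2 4 8))^(-54) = (0 12 1 4 6)(2 11 8 7 10)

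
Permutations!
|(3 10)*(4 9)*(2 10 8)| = 4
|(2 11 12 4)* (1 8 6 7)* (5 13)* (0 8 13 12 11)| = |(0 8 6 7 1 13 5 12 4 2)| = 10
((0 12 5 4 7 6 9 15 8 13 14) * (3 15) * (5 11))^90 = ((0 12 11 5 4 7 6 9 3 15 8 13 14))^90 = (0 14 13 8 15 3 9 6 7 4 5 11 12)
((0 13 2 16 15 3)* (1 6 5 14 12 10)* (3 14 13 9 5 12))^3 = (0 13 15)(1 10 12 6)(2 14 9)(3 5 16)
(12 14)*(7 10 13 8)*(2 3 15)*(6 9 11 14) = (2 3 15)(6 9 11 14 12)(7 10 13 8) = [0, 1, 3, 15, 4, 5, 9, 10, 7, 11, 13, 14, 6, 8, 12, 2]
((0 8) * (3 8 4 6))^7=(0 6 8 4 3)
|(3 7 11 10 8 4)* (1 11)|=7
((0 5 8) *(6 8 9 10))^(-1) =((0 5 9 10 6 8))^(-1) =(0 8 6 10 9 5)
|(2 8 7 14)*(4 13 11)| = 12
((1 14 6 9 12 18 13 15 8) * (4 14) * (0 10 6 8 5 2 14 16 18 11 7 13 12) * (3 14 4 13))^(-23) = (0 10 6 9)(1 4 7 13 16 3 15 18 14 5 12 8 2 11)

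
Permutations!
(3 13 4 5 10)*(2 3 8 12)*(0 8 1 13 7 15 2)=(0 8 12)(1 13 4 5 10)(2 3 7 15)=[8, 13, 3, 7, 5, 10, 6, 15, 12, 9, 1, 11, 0, 4, 14, 2]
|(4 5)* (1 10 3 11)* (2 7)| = 4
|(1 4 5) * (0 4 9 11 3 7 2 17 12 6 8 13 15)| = |(0 4 5 1 9 11 3 7 2 17 12 6 8 13 15)| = 15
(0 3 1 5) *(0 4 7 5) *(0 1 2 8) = (0 3 2 8)(4 7 5) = [3, 1, 8, 2, 7, 4, 6, 5, 0]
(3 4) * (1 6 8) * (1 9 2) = [0, 6, 1, 4, 3, 5, 8, 7, 9, 2] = (1 6 8 9 2)(3 4)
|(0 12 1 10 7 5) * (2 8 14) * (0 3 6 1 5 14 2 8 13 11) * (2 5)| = |(0 12 2 13 11)(1 10 7 14 8 5 3 6)| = 40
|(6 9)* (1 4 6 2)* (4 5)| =6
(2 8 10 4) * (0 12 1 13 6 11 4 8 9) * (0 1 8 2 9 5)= (0 12 8 10 2 5)(1 13 6 11 4 9)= [12, 13, 5, 3, 9, 0, 11, 7, 10, 1, 2, 4, 8, 6]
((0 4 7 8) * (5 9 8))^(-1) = (0 8 9 5 7 4)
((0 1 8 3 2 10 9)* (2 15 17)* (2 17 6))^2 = ((17)(0 1 8 3 15 6 2 10 9))^2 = (17)(0 8 15 2 9 1 3 6 10)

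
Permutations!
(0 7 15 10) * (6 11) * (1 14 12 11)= (0 7 15 10)(1 14 12 11 6)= [7, 14, 2, 3, 4, 5, 1, 15, 8, 9, 0, 6, 11, 13, 12, 10]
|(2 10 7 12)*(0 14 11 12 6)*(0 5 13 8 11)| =18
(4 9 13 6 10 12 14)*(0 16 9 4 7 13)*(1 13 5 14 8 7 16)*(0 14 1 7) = (0 7 5 1 13 6 10 12 8)(9 14 16) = [7, 13, 2, 3, 4, 1, 10, 5, 0, 14, 12, 11, 8, 6, 16, 15, 9]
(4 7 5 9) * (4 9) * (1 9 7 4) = (1 9 7 5) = [0, 9, 2, 3, 4, 1, 6, 5, 8, 7]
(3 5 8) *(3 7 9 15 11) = (3 5 8 7 9 15 11) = [0, 1, 2, 5, 4, 8, 6, 9, 7, 15, 10, 3, 12, 13, 14, 11]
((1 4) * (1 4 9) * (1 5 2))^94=((1 9 5 2))^94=(1 5)(2 9)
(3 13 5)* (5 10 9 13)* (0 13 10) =(0 13)(3 5)(9 10) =[13, 1, 2, 5, 4, 3, 6, 7, 8, 10, 9, 11, 12, 0]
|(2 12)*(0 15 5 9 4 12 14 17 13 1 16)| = |(0 15 5 9 4 12 2 14 17 13 1 16)| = 12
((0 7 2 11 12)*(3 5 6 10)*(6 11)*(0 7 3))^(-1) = (0 10 6 2 7 12 11 5 3)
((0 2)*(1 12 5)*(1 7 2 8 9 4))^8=((0 8 9 4 1 12 5 7 2))^8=(0 2 7 5 12 1 4 9 8)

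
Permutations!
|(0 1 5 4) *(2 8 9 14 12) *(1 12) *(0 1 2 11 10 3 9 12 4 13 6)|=24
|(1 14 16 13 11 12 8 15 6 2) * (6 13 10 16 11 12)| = |(1 14 11 6 2)(8 15 13 12)(10 16)| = 20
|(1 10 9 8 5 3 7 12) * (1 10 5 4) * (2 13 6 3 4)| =|(1 5 4)(2 13 6 3 7 12 10 9 8)| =9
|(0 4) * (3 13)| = 2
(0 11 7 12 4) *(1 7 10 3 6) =(0 11 10 3 6 1 7 12 4) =[11, 7, 2, 6, 0, 5, 1, 12, 8, 9, 3, 10, 4]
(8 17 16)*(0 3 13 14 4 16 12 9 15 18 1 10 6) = (0 3 13 14 4 16 8 17 12 9 15 18 1 10 6) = [3, 10, 2, 13, 16, 5, 0, 7, 17, 15, 6, 11, 9, 14, 4, 18, 8, 12, 1]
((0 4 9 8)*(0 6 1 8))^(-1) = (0 9 4)(1 6 8) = ((0 4 9)(1 8 6))^(-1)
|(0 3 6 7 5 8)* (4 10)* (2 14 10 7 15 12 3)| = 8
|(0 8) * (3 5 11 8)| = 5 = |(0 3 5 11 8)|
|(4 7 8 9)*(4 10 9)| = 6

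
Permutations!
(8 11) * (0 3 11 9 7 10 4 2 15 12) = (0 3 11 8 9 7 10 4 2 15 12) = [3, 1, 15, 11, 2, 5, 6, 10, 9, 7, 4, 8, 0, 13, 14, 12]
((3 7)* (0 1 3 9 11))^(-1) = ((0 1 3 7 9 11))^(-1) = (0 11 9 7 3 1)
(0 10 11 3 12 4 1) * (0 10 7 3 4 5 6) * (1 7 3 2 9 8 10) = (0 3 12 5 6)(2 9 8 10 11 4 7) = [3, 1, 9, 12, 7, 6, 0, 2, 10, 8, 11, 4, 5]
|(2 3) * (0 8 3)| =4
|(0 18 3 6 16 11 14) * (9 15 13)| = |(0 18 3 6 16 11 14)(9 15 13)| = 21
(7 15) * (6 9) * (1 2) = [0, 2, 1, 3, 4, 5, 9, 15, 8, 6, 10, 11, 12, 13, 14, 7] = (1 2)(6 9)(7 15)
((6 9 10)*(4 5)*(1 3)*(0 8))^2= (6 10 9)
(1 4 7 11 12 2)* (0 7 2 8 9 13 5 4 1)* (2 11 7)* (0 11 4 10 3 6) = (0 2 11 12 8 9 13 5 10 3 6) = [2, 1, 11, 6, 4, 10, 0, 7, 9, 13, 3, 12, 8, 5]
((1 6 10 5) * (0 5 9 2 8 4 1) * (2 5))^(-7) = (0 8 1 10 5 2 4 6 9)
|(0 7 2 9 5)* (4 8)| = 10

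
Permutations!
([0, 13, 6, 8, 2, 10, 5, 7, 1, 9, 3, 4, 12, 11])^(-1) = [0, 8, 4, 10, 11, 6, 2, 7, 3, 9, 5, 13, 12, 1]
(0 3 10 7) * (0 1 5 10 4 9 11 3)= (1 5 10 7)(3 4 9 11)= [0, 5, 2, 4, 9, 10, 6, 1, 8, 11, 7, 3]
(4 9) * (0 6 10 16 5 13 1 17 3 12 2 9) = (0 6 10 16 5 13 1 17 3 12 2 9 4) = [6, 17, 9, 12, 0, 13, 10, 7, 8, 4, 16, 11, 2, 1, 14, 15, 5, 3]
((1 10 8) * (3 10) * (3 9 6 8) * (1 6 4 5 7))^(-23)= ((1 9 4 5 7)(3 10)(6 8))^(-23)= (1 4 7 9 5)(3 10)(6 8)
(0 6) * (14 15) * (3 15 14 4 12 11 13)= (0 6)(3 15 4 12 11 13)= [6, 1, 2, 15, 12, 5, 0, 7, 8, 9, 10, 13, 11, 3, 14, 4]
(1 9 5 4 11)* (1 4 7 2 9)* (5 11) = (2 9 11 4 5 7) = [0, 1, 9, 3, 5, 7, 6, 2, 8, 11, 10, 4]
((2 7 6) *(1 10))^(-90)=((1 10)(2 7 6))^(-90)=(10)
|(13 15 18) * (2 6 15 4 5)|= |(2 6 15 18 13 4 5)|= 7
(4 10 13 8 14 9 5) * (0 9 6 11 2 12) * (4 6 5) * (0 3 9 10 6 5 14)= (14)(0 10 13 8)(2 12 3 9 4 6 11)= [10, 1, 12, 9, 6, 5, 11, 7, 0, 4, 13, 2, 3, 8, 14]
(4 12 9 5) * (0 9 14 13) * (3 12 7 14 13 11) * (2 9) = (0 2 9 5 4 7 14 11 3 12 13) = [2, 1, 9, 12, 7, 4, 6, 14, 8, 5, 10, 3, 13, 0, 11]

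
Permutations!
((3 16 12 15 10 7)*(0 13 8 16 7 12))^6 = ((0 13 8 16)(3 7)(10 12 15))^6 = (0 8)(13 16)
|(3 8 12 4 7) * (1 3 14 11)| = 8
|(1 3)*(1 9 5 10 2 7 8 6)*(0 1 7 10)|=|(0 1 3 9 5)(2 10)(6 7 8)|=30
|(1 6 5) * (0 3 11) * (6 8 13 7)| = 6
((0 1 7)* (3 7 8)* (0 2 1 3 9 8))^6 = (9)(0 3 7 2 1)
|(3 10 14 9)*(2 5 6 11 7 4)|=|(2 5 6 11 7 4)(3 10 14 9)|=12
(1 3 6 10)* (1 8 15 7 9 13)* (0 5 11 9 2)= (0 5 11 9 13 1 3 6 10 8 15 7 2)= [5, 3, 0, 6, 4, 11, 10, 2, 15, 13, 8, 9, 12, 1, 14, 7]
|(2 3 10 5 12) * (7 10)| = 6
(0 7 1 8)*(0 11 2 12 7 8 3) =(0 8 11 2 12 7 1 3) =[8, 3, 12, 0, 4, 5, 6, 1, 11, 9, 10, 2, 7]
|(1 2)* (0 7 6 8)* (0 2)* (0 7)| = 5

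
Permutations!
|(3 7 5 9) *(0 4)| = 4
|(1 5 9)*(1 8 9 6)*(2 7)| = |(1 5 6)(2 7)(8 9)| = 6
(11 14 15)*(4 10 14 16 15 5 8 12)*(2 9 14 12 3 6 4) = [0, 1, 9, 6, 10, 8, 4, 7, 3, 14, 12, 16, 2, 13, 5, 11, 15] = (2 9 14 5 8 3 6 4 10 12)(11 16 15)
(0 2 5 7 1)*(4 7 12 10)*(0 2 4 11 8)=[4, 2, 5, 3, 7, 12, 6, 1, 0, 9, 11, 8, 10]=(0 4 7 1 2 5 12 10 11 8)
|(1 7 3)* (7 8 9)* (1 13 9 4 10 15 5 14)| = |(1 8 4 10 15 5 14)(3 13 9 7)| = 28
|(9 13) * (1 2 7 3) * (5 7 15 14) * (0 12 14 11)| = |(0 12 14 5 7 3 1 2 15 11)(9 13)| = 10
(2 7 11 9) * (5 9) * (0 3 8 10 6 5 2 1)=(0 3 8 10 6 5 9 1)(2 7 11)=[3, 0, 7, 8, 4, 9, 5, 11, 10, 1, 6, 2]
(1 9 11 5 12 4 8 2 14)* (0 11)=[11, 9, 14, 3, 8, 12, 6, 7, 2, 0, 10, 5, 4, 13, 1]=(0 11 5 12 4 8 2 14 1 9)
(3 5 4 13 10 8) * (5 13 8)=(3 13 10 5 4 8)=[0, 1, 2, 13, 8, 4, 6, 7, 3, 9, 5, 11, 12, 10]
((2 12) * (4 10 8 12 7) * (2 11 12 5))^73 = (2 7 4 10 8 5)(11 12)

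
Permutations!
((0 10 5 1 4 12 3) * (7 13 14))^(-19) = ((0 10 5 1 4 12 3)(7 13 14))^(-19) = (0 5 4 3 10 1 12)(7 14 13)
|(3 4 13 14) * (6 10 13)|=|(3 4 6 10 13 14)|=6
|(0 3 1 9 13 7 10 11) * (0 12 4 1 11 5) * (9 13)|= |(0 3 11 12 4 1 13 7 10 5)|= 10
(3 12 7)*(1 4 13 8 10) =[0, 4, 2, 12, 13, 5, 6, 3, 10, 9, 1, 11, 7, 8] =(1 4 13 8 10)(3 12 7)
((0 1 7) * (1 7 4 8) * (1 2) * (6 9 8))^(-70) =(1 6 8)(2 4 9) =((0 7)(1 4 6 9 8 2))^(-70)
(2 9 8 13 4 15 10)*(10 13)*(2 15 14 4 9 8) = (2 8 10 15 13 9)(4 14) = [0, 1, 8, 3, 14, 5, 6, 7, 10, 2, 15, 11, 12, 9, 4, 13]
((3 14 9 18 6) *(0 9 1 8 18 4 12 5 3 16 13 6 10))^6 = ((0 9 4 12 5 3 14 1 8 18 10)(6 16 13))^6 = (0 14 9 1 4 8 12 18 5 10 3)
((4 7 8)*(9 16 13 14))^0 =((4 7 8)(9 16 13 14))^0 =(16)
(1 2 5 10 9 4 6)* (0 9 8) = (0 9 4 6 1 2 5 10 8) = [9, 2, 5, 3, 6, 10, 1, 7, 0, 4, 8]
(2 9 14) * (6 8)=(2 9 14)(6 8)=[0, 1, 9, 3, 4, 5, 8, 7, 6, 14, 10, 11, 12, 13, 2]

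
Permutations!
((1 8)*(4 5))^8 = ((1 8)(4 5))^8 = (8)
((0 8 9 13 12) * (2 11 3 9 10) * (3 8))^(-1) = (0 12 13 9 3)(2 10 8 11)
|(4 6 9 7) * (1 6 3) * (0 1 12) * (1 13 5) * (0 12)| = |(0 13 5 1 6 9 7 4 3)| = 9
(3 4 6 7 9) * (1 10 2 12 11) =[0, 10, 12, 4, 6, 5, 7, 9, 8, 3, 2, 1, 11] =(1 10 2 12 11)(3 4 6 7 9)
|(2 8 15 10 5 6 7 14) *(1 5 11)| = |(1 5 6 7 14 2 8 15 10 11)| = 10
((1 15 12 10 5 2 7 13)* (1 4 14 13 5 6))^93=((1 15 12 10 6)(2 7 5)(4 14 13))^93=(1 10 15 6 12)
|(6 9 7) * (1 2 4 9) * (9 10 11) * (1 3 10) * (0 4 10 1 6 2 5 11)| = 11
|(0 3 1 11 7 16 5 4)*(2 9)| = 8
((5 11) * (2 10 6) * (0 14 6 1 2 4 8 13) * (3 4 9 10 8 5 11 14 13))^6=(1 14 8 9 4)(2 6 3 10 5)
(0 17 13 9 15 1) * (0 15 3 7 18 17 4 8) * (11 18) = (0 4 8)(1 15)(3 7 11 18 17 13 9) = [4, 15, 2, 7, 8, 5, 6, 11, 0, 3, 10, 18, 12, 9, 14, 1, 16, 13, 17]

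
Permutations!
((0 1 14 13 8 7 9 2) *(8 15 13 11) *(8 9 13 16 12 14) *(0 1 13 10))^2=(0 15 12 11 2 8 10 13 16 14 9 1 7)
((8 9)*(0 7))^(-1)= ((0 7)(8 9))^(-1)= (0 7)(8 9)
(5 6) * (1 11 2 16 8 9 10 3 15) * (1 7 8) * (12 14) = (1 11 2 16)(3 15 7 8 9 10)(5 6)(12 14) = [0, 11, 16, 15, 4, 6, 5, 8, 9, 10, 3, 2, 14, 13, 12, 7, 1]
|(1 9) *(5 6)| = 2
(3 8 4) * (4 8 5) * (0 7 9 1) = (0 7 9 1)(3 5 4) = [7, 0, 2, 5, 3, 4, 6, 9, 8, 1]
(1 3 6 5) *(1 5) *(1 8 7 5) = (1 3 6 8 7 5) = [0, 3, 2, 6, 4, 1, 8, 5, 7]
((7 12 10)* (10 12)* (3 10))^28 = ((12)(3 10 7))^28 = (12)(3 10 7)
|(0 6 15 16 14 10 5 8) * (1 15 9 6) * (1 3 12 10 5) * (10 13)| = |(0 3 12 13 10 1 15 16 14 5 8)(6 9)| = 22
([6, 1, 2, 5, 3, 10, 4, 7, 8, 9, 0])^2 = (0 4 5)(3 10 6)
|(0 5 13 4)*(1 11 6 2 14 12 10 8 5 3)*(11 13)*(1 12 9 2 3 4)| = |(0 4)(1 13)(2 14 9)(3 12 10 8 5 11 6)| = 42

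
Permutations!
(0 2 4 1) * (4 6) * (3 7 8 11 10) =(0 2 6 4 1)(3 7 8 11 10) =[2, 0, 6, 7, 1, 5, 4, 8, 11, 9, 3, 10]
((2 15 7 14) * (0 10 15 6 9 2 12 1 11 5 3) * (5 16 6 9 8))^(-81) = ((0 10 15 7 14 12 1 11 16 6 8 5 3)(2 9))^(-81) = (0 8 11 14 10 5 16 12 15 3 6 1 7)(2 9)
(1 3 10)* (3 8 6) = (1 8 6 3 10) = [0, 8, 2, 10, 4, 5, 3, 7, 6, 9, 1]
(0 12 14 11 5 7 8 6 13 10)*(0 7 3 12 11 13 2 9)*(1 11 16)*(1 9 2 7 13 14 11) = (0 16 9)(3 12 11 5)(6 7 8)(10 13) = [16, 1, 2, 12, 4, 3, 7, 8, 6, 0, 13, 5, 11, 10, 14, 15, 9]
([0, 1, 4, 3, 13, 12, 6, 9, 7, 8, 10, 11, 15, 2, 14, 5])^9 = (15)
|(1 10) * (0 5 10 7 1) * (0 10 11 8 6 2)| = |(0 5 11 8 6 2)(1 7)| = 6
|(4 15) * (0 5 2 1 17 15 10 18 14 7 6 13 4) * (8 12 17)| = 56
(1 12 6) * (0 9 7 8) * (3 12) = [9, 3, 2, 12, 4, 5, 1, 8, 0, 7, 10, 11, 6] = (0 9 7 8)(1 3 12 6)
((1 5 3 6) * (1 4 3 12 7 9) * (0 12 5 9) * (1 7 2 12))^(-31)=((0 1 9 7)(2 12)(3 6 4))^(-31)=(0 1 9 7)(2 12)(3 4 6)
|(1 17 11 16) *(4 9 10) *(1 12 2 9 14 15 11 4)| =|(1 17 4 14 15 11 16 12 2 9 10)| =11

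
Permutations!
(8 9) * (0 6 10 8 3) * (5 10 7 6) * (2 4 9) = (0 5 10 8 2 4 9 3)(6 7) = [5, 1, 4, 0, 9, 10, 7, 6, 2, 3, 8]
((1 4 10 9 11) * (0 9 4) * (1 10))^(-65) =(0 9 11 10 4 1)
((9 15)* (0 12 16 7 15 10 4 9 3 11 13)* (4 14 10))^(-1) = (0 13 11 3 15 7 16 12)(4 9)(10 14)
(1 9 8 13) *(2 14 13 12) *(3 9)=(1 3 9 8 12 2 14 13)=[0, 3, 14, 9, 4, 5, 6, 7, 12, 8, 10, 11, 2, 1, 13]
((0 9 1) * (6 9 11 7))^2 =(0 7 9)(1 11 6)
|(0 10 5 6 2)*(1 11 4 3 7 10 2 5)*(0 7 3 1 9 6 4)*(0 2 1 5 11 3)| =6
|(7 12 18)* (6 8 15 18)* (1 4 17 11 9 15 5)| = 12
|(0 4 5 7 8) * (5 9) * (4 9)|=5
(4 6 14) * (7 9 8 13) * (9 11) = (4 6 14)(7 11 9 8 13) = [0, 1, 2, 3, 6, 5, 14, 11, 13, 8, 10, 9, 12, 7, 4]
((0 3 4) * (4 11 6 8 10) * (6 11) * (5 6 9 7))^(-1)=(11)(0 4 10 8 6 5 7 9 3)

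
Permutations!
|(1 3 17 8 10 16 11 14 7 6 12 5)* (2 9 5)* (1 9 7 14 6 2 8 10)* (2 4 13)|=|(1 3 17 10 16 11 6 12 8)(2 7 4 13)(5 9)|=36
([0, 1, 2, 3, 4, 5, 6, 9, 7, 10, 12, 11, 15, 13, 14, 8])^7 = [0, 1, 2, 3, 4, 5, 6, 9, 7, 10, 12, 11, 15, 13, 14, 8]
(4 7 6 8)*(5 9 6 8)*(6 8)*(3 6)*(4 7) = (3 6 5 9 8 7) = [0, 1, 2, 6, 4, 9, 5, 3, 7, 8]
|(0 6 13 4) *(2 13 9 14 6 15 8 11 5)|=24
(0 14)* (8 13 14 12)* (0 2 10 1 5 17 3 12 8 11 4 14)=(0 8 13)(1 5 17 3 12 11 4 14 2 10)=[8, 5, 10, 12, 14, 17, 6, 7, 13, 9, 1, 4, 11, 0, 2, 15, 16, 3]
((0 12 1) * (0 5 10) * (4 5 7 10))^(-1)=(0 10 7 1 12)(4 5)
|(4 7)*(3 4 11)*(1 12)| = |(1 12)(3 4 7 11)| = 4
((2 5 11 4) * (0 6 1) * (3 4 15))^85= (0 6 1)(2 5 11 15 3 4)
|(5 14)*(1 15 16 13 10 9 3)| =14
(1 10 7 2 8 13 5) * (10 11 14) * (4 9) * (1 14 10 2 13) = (1 11 10 7 13 5 14 2 8)(4 9) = [0, 11, 8, 3, 9, 14, 6, 13, 1, 4, 7, 10, 12, 5, 2]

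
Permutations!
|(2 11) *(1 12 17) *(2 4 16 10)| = 15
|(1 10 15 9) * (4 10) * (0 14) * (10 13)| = |(0 14)(1 4 13 10 15 9)| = 6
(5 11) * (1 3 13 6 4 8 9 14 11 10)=(1 3 13 6 4 8 9 14 11 5 10)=[0, 3, 2, 13, 8, 10, 4, 7, 9, 14, 1, 5, 12, 6, 11]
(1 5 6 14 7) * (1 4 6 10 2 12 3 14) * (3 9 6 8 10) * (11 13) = (1 5 3 14 7 4 8 10 2 12 9 6)(11 13) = [0, 5, 12, 14, 8, 3, 1, 4, 10, 6, 2, 13, 9, 11, 7]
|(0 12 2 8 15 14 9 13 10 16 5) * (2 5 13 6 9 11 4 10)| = |(0 12 5)(2 8 15 14 11 4 10 16 13)(6 9)| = 18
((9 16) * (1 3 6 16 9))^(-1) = (1 16 6 3)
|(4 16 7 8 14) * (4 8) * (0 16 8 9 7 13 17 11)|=|(0 16 13 17 11)(4 8 14 9 7)|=5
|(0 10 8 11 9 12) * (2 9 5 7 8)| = 20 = |(0 10 2 9 12)(5 7 8 11)|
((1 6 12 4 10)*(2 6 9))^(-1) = ((1 9 2 6 12 4 10))^(-1) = (1 10 4 12 6 2 9)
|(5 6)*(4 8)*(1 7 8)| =|(1 7 8 4)(5 6)| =4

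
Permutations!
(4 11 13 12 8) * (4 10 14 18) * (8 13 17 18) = (4 11 17 18)(8 10 14)(12 13) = [0, 1, 2, 3, 11, 5, 6, 7, 10, 9, 14, 17, 13, 12, 8, 15, 16, 18, 4]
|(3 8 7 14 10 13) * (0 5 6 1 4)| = |(0 5 6 1 4)(3 8 7 14 10 13)| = 30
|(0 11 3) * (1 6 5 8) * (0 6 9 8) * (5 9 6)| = 4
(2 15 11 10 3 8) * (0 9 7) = (0 9 7)(2 15 11 10 3 8) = [9, 1, 15, 8, 4, 5, 6, 0, 2, 7, 3, 10, 12, 13, 14, 11]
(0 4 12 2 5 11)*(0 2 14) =[4, 1, 5, 3, 12, 11, 6, 7, 8, 9, 10, 2, 14, 13, 0] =(0 4 12 14)(2 5 11)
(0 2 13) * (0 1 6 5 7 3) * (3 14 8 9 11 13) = [2, 6, 3, 0, 4, 7, 5, 14, 9, 11, 10, 13, 12, 1, 8] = (0 2 3)(1 6 5 7 14 8 9 11 13)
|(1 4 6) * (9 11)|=|(1 4 6)(9 11)|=6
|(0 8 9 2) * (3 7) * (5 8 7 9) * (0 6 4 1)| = 8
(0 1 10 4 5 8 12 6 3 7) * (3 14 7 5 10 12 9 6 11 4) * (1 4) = [4, 12, 2, 5, 10, 8, 14, 0, 9, 6, 3, 1, 11, 13, 7] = (0 4 10 3 5 8 9 6 14 7)(1 12 11)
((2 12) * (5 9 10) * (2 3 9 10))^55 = (2 9 3 12)(5 10)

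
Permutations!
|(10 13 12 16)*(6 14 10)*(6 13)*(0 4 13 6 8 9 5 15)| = 12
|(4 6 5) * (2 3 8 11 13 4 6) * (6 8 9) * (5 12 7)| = 11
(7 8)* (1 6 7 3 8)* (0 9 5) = [9, 6, 2, 8, 4, 0, 7, 1, 3, 5] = (0 9 5)(1 6 7)(3 8)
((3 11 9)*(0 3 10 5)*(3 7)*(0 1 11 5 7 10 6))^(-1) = ((0 10 7 3 5 1 11 9 6))^(-1) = (0 6 9 11 1 5 3 7 10)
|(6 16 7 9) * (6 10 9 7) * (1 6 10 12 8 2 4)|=|(1 6 16 10 9 12 8 2 4)|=9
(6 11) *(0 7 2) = (0 7 2)(6 11) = [7, 1, 0, 3, 4, 5, 11, 2, 8, 9, 10, 6]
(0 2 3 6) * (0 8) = (0 2 3 6 8) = [2, 1, 3, 6, 4, 5, 8, 7, 0]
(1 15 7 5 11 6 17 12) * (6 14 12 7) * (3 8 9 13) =(1 15 6 17 7 5 11 14 12)(3 8 9 13) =[0, 15, 2, 8, 4, 11, 17, 5, 9, 13, 10, 14, 1, 3, 12, 6, 16, 7]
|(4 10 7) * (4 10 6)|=|(4 6)(7 10)|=2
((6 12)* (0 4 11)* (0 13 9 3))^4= (0 9 11)(3 13 4)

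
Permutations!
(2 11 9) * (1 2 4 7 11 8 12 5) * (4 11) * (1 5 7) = (1 2 8 12 7 4)(9 11) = [0, 2, 8, 3, 1, 5, 6, 4, 12, 11, 10, 9, 7]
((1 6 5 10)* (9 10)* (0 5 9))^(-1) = (0 5)(1 10 9 6)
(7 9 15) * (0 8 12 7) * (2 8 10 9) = (0 10 9 15)(2 8 12 7) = [10, 1, 8, 3, 4, 5, 6, 2, 12, 15, 9, 11, 7, 13, 14, 0]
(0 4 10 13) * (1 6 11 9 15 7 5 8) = (0 4 10 13)(1 6 11 9 15 7 5 8) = [4, 6, 2, 3, 10, 8, 11, 5, 1, 15, 13, 9, 12, 0, 14, 7]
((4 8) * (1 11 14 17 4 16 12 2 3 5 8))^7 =(1 14 4 11 17)(2 3 5 8 16 12)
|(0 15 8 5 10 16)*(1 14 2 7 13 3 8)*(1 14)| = |(0 15 14 2 7 13 3 8 5 10 16)| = 11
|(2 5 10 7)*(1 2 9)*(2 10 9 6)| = |(1 10 7 6 2 5 9)| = 7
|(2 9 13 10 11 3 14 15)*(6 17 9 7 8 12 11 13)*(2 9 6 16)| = 10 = |(2 7 8 12 11 3 14 15 9 16)(6 17)(10 13)|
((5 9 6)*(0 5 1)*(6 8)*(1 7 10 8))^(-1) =(0 1 9 5)(6 8 10 7)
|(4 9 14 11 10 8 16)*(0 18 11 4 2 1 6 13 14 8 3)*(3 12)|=18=|(0 18 11 10 12 3)(1 6 13 14 4 9 8 16 2)|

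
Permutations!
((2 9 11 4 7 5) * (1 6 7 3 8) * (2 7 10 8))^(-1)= (1 8 10 6)(2 3 4 11 9)(5 7)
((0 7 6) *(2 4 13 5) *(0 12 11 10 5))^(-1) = ((0 7 6 12 11 10 5 2 4 13))^(-1) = (0 13 4 2 5 10 11 12 6 7)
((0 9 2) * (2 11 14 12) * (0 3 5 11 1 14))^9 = (14)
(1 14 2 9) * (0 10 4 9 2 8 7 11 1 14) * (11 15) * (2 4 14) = (0 10 14 8 7 15 11 1)(2 4 9) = [10, 0, 4, 3, 9, 5, 6, 15, 7, 2, 14, 1, 12, 13, 8, 11]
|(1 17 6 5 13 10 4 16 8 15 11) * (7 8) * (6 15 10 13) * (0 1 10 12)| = 22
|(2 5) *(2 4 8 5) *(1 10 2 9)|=|(1 10 2 9)(4 8 5)|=12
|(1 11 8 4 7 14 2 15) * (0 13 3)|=|(0 13 3)(1 11 8 4 7 14 2 15)|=24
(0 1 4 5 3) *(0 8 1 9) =(0 9)(1 4 5 3 8) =[9, 4, 2, 8, 5, 3, 6, 7, 1, 0]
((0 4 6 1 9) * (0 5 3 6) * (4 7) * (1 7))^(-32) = (9)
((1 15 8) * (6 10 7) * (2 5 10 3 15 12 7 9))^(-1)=((1 12 7 6 3 15 8)(2 5 10 9))^(-1)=(1 8 15 3 6 7 12)(2 9 10 5)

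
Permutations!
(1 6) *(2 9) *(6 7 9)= [0, 7, 6, 3, 4, 5, 1, 9, 8, 2]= (1 7 9 2 6)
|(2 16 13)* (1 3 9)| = |(1 3 9)(2 16 13)| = 3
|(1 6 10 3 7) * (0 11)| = 10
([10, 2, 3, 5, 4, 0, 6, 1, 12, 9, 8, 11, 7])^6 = (0 2 12)(1 8 5)(3 7 10)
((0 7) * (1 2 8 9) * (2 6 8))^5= (0 7)(1 6 8 9)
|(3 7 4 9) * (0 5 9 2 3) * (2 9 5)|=|(0 2 3 7 4 9)|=6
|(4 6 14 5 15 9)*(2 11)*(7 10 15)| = |(2 11)(4 6 14 5 7 10 15 9)| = 8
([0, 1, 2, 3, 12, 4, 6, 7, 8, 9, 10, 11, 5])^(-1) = [0, 1, 2, 3, 5, 12, 6, 7, 8, 9, 10, 11, 4]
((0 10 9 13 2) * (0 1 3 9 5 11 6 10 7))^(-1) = ((0 7)(1 3 9 13 2)(5 11 6 10))^(-1) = (0 7)(1 2 13 9 3)(5 10 6 11)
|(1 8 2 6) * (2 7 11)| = 6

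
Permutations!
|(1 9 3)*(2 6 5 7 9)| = 7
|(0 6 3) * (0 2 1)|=5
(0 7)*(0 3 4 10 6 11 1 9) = (0 7 3 4 10 6 11 1 9) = [7, 9, 2, 4, 10, 5, 11, 3, 8, 0, 6, 1]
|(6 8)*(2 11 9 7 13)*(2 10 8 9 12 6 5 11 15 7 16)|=12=|(2 15 7 13 10 8 5 11 12 6 9 16)|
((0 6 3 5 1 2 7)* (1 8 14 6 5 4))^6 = ((0 5 8 14 6 3 4 1 2 7))^6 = (0 4 8 2 6)(1 14 7 3 5)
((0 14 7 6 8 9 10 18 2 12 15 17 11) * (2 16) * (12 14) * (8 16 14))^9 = (18)(0 11 17 15 12)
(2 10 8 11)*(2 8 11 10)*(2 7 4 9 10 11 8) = (2 7 4 9 10 8 11) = [0, 1, 7, 3, 9, 5, 6, 4, 11, 10, 8, 2]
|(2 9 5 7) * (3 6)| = 4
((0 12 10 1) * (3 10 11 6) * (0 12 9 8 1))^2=((0 9 8 1 12 11 6 3 10))^2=(0 8 12 6 10 9 1 11 3)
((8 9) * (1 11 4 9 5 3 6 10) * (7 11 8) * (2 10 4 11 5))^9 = (11)(1 8 2 10)(3 9)(4 5)(6 7)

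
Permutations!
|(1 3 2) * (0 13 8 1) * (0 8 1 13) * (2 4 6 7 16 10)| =|(1 3 4 6 7 16 10 2 8 13)| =10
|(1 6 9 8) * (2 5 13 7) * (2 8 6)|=6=|(1 2 5 13 7 8)(6 9)|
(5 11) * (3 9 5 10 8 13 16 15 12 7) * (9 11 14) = (3 11 10 8 13 16 15 12 7)(5 14 9) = [0, 1, 2, 11, 4, 14, 6, 3, 13, 5, 8, 10, 7, 16, 9, 12, 15]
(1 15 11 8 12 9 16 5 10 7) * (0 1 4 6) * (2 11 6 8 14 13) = (0 1 15 6)(2 11 14 13)(4 8 12 9 16 5 10 7) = [1, 15, 11, 3, 8, 10, 0, 4, 12, 16, 7, 14, 9, 2, 13, 6, 5]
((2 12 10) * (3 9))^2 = ((2 12 10)(3 9))^2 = (2 10 12)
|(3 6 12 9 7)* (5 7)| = |(3 6 12 9 5 7)| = 6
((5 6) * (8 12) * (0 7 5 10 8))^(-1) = ((0 7 5 6 10 8 12))^(-1) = (0 12 8 10 6 5 7)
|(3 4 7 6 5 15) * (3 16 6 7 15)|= 6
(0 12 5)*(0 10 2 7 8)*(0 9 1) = (0 12 5 10 2 7 8 9 1) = [12, 0, 7, 3, 4, 10, 6, 8, 9, 1, 2, 11, 5]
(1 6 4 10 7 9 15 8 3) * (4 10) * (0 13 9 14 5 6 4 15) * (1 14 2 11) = (0 13 9)(1 4 15 8 3 14 5 6 10 7 2 11) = [13, 4, 11, 14, 15, 6, 10, 2, 3, 0, 7, 1, 12, 9, 5, 8]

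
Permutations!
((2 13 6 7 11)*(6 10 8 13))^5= (2 6 7 11)(8 10 13)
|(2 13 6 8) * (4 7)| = 4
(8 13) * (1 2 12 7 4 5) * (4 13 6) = (1 2 12 7 13 8 6 4 5) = [0, 2, 12, 3, 5, 1, 4, 13, 6, 9, 10, 11, 7, 8]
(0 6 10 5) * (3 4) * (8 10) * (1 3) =(0 6 8 10 5)(1 3 4) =[6, 3, 2, 4, 1, 0, 8, 7, 10, 9, 5]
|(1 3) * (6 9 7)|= 6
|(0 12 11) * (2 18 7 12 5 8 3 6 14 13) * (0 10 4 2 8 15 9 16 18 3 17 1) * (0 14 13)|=19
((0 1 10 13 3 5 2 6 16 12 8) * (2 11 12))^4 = ((0 1 10 13 3 5 11 12 8)(2 6 16))^4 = (0 3 8 13 12 10 11 1 5)(2 6 16)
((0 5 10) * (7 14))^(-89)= ((0 5 10)(7 14))^(-89)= (0 5 10)(7 14)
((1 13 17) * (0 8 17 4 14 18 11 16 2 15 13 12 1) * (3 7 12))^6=((0 8 17)(1 3 7 12)(2 15 13 4 14 18 11 16))^6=(1 7)(2 11 14 13)(3 12)(4 15 16 18)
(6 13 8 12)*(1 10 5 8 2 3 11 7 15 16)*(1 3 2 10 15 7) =(1 15 16 3 11)(5 8 12 6 13 10) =[0, 15, 2, 11, 4, 8, 13, 7, 12, 9, 5, 1, 6, 10, 14, 16, 3]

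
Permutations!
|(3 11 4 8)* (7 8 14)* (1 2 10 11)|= |(1 2 10 11 4 14 7 8 3)|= 9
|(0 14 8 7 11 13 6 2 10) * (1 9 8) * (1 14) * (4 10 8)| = |(14)(0 1 9 4 10)(2 8 7 11 13 6)| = 30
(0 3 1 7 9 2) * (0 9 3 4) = [4, 7, 9, 1, 0, 5, 6, 3, 8, 2] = (0 4)(1 7 3)(2 9)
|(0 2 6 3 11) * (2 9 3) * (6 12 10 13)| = |(0 9 3 11)(2 12 10 13 6)| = 20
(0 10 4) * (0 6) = (0 10 4 6) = [10, 1, 2, 3, 6, 5, 0, 7, 8, 9, 4]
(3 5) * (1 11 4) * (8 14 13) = (1 11 4)(3 5)(8 14 13) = [0, 11, 2, 5, 1, 3, 6, 7, 14, 9, 10, 4, 12, 8, 13]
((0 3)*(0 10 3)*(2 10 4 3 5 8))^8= ((2 10 5 8)(3 4))^8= (10)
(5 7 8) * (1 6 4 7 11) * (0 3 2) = (0 3 2)(1 6 4 7 8 5 11) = [3, 6, 0, 2, 7, 11, 4, 8, 5, 9, 10, 1]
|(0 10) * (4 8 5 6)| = 4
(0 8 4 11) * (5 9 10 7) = (0 8 4 11)(5 9 10 7) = [8, 1, 2, 3, 11, 9, 6, 5, 4, 10, 7, 0]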